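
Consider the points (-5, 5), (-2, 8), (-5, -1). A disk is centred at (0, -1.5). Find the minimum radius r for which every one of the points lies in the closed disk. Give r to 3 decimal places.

9.708

The required radius is the distance from (0, -1.5) to the farthest point.
Squared distances: 67.25, 94.25, 25.25.
Maximum is 94.25, attained at (-2, 8).
r = √(94.25) ≈ 9.708.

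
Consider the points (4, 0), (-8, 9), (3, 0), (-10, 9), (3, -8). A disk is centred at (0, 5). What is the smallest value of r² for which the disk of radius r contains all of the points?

The required radius is the distance from (0, 5) to the farthest point.
Squared distances: 41, 80, 34, 116, 178.
Maximum is 178, attained at (3, -8).

178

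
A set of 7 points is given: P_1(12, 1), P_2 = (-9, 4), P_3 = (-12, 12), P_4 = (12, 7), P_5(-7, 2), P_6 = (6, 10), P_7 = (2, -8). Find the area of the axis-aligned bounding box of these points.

x ranges over [-12, 12], width 24.
y ranges over [-8, 12], height 20.
Area = 24 × 20 = 480.

480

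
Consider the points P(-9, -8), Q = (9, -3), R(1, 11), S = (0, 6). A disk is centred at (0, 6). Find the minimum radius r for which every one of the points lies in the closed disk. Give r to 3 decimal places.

The required radius is the distance from (0, 6) to the farthest point.
Squared distances: 277, 162, 26, 0.
Maximum is 277, attained at P.
r = √277 ≈ 16.643.

16.643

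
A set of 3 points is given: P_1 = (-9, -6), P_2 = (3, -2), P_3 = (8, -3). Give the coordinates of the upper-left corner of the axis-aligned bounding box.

(-9, -2)

x-range [-9, 8], y-range [-6, -2].
The upper-left corner is (-9, -2).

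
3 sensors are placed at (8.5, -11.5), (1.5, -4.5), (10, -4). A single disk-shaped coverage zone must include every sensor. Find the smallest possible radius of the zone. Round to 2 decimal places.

Call the three points A, B, C in the order given.
Side lengths²: AB² = 98, AC² = 58.5, BC² = 72.5.
Since AB² = 98 < 72.5 + 58.5 = 131, the triangle is acute, so the smallest enclosing circle is the circumcircle.
Circumcentre = (71/12, -85/12), r² = 1885/72.
r = √(1885/72) ≈ 5.12.

5.12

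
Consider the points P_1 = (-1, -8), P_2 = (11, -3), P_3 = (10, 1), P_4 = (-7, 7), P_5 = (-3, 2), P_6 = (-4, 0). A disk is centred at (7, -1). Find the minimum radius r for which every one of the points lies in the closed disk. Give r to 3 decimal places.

16.125

The required radius is the distance from (7, -1) to the farthest point.
Squared distances: 113, 20, 13, 260, 109, 122.
Maximum is 260, attained at P_4.
r = √260 ≈ 16.125.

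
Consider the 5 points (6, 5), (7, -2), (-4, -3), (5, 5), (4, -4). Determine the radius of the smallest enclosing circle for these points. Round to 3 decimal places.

6.412

By Welzl's lemma the MEC is supported by two points (diametrically opposite) or three points (on a circumcircle).
The minimum enclosing circle is determined by three boundary points: (6, 5), (7, -2), (-4, -3).
Their circumcentre is (47/39, 29/39) with r² = 62525/1521.
The farthest remaining point (5, 5) is at distance² 49460/1521 ≤ 62525/1521.
r = √(62525/1521) ≈ 6.412.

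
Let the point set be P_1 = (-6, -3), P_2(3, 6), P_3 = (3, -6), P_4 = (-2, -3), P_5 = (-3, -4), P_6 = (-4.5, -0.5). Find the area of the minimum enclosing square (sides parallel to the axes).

144

The bounding box has width 9 and height 12.
An axis-aligned square enclosing the set must have side ≥ max(width, height).
So the minimum side is max(9, 12) = 12.
Area = 12² = 144.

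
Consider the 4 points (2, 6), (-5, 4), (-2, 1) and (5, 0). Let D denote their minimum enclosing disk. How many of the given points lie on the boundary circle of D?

2

The farthest pair is (-5, 4)–(5, 0) with squared distance 116. The circle on this segment as diameter has centre (0, 2) and r² = 116/4 = 29.
Check (2, 6): distance² to centre = 20 ≤ 29, so it lies inside.
All remaining points lie in this disk, and no smaller disk contains both endpoints, so this is the minimum enclosing circle.
The points at distance exactly r from the centre are (-5, 4), (5, 0) — 2 points.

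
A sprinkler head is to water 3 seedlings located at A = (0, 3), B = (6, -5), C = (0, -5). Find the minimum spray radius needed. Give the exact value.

Side lengths²: AB² = 100, AC² = 64, BC² = 36.
Since AB² = 100 ≥ 64 + 36 = 100, the angle opposite AB is not acute, so the smallest enclosing circle has AB as diameter.
Centre = midpoint of AB = (3, -1), r² = 100/4 = 25.
r = √25 = 5.

5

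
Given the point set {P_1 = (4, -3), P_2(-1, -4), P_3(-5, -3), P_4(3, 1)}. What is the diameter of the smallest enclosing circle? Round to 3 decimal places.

9.220

The minimum enclosing circle of a finite set is fixed by two of the points (as a diameter) or three (as a circumcircle).
The minimum enclosing circle is determined by three boundary points: P_1, P_3, P_4.
Their circumcentre is (-0.5, -2) with r² = 21.25.
The farthest remaining point P_2 is at distance² 4.25 ≤ 21.25.
Diameter = 2r = 2√(21.25) ≈ 9.220.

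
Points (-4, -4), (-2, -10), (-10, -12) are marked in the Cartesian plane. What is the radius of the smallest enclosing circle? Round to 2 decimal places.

Call the three points A, B, C in the order given.
Side lengths²: AB² = 40, AC² = 100, BC² = 68.
Since AC² = 100 < 68 + 40 = 108, the triangle is acute, so the smallest enclosing circle is the circumcircle.
Circumcentre = (-87/13, -107/13), r² = 4250/169.
r = √(4250/169) ≈ 5.01.

5.01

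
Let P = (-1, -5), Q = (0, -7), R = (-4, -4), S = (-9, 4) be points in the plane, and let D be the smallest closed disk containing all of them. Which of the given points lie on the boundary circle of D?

Q, S

The minimum enclosing circle of a finite set is fixed by two of the points (as a diameter) or three (as a circumcircle).
The farthest pair is Q–S with squared distance 202. The circle on this segment as diameter has centre (-4.5, -1.5) and r² = 202/4 = 50.5.
Check P: distance² to centre = 24.5 ≤ 50.5, so it lies inside.
All remaining points lie in this disk, and no smaller disk contains both endpoints, so this is the minimum enclosing circle.
The points at distance exactly r from the centre are Q, S — 2 points.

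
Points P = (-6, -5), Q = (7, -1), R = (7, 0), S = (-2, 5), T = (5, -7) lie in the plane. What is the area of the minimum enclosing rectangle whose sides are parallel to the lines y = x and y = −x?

171

In coordinates u = x + y, v = x − y the rectangle is axis-aligned; the map (x,y)→(u,v) scales areas by 2.
u-values: -11, 6, 7, 3, -2; range = 7 − (-11) = 18.
v-values: -1, 8, 7, -7, 12; range = 12 − (-7) = 19.
Area = (18 × 19) / 2 = 171.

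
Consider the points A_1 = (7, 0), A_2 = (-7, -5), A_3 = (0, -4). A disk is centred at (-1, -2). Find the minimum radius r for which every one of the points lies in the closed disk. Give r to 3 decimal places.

The required radius is the distance from (-1, -2) to the farthest point.
Squared distances: 68, 45, 5.
Maximum is 68, attained at A_1.
r = √68 ≈ 8.246.

8.246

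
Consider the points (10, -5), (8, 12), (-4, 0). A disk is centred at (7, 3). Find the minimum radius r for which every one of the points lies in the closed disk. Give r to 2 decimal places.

11.40

The required radius is the distance from (7, 3) to the farthest point.
Squared distances: 73, 82, 130.
Maximum is 130, attained at (-4, 0).
r = √130 ≈ 11.40.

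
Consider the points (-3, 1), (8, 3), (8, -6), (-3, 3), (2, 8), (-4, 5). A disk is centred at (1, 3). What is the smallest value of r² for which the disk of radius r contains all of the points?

130

The required radius is the distance from (1, 3) to the farthest point.
Squared distances: 20, 49, 130, 16, 26, 29.
Maximum is 130, attained at (8, -6).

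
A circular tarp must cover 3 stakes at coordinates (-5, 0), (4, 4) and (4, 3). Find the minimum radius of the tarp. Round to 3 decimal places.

4.924

Call the three points A, B, C in the order given.
Side lengths²: AB² = 97, AC² = 90, BC² = 1.
Since AB² = 97 ≥ 90 + 1 = 91, the angle opposite AB is not acute, so the smallest enclosing circle has AB as diameter.
Centre = midpoint of AB = (-0.5, 2), r² = 97/4 = 24.25.
r = √(24.25) ≈ 4.924.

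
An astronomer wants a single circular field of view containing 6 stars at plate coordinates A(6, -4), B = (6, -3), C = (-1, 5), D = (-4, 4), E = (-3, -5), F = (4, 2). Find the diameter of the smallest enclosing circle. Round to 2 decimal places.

By Welzl's lemma the MEC is supported by two points (diametrically opposite) or three points (on a circumcircle).
The farthest pair is A–D with squared distance 164. The circle on this segment as diameter has centre (1, 0) and r² = 164/4 = 41.
Check B: distance² to centre = 34 ≤ 41, so it lies inside.
All remaining points lie in this disk, and no smaller disk contains both endpoints, so this is the minimum enclosing circle.
Diameter = 2r = 2√41 ≈ 12.81.

12.81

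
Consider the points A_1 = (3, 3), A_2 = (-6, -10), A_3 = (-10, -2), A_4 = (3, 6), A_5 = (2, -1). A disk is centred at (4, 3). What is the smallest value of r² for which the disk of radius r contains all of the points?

The required radius is the distance from (4, 3) to the farthest point.
Squared distances: 1, 269, 221, 10, 20.
Maximum is 269, attained at A_2.

269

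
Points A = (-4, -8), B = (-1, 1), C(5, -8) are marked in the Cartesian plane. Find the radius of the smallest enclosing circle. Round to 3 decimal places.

5.701

Side lengths²: AB² = 90, AC² = 81, BC² = 117.
Since BC² = 117 < 90 + 81 = 171, the triangle is acute, so the smallest enclosing circle is the circumcircle.
Circumcentre = (0.5, -4.5), r² = 32.5.
r = √(32.5) ≈ 5.701.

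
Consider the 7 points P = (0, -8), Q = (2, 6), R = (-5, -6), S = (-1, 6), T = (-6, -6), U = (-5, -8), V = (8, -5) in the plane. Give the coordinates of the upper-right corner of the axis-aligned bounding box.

(8, 6)

x-range [-6, 8], y-range [-8, 6].
The upper-right corner is (8, 6).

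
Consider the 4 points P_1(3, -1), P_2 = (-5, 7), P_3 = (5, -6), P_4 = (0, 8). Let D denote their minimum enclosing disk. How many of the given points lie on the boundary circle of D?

A smallest enclosing disk is always determined by at most three of the input points on its boundary.
The farthest pair is P_2–P_3 with squared distance 269. The circle on this segment as diameter has centre (0, 0.5) and r² = 269/4 = 67.25.
Check P_1: distance² to centre = 11.25 ≤ 67.25, so it lies inside.
All remaining points lie in this disk, and no smaller disk contains both endpoints, so this is the minimum enclosing circle.
The points at distance exactly r from the centre are P_2, P_3 — 2 points.

2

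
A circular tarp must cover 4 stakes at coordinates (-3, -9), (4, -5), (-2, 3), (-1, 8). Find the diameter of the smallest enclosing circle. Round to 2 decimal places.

17.12

A smallest enclosing disk is always determined by at most three of the input points on its boundary.
The farthest pair is (-3, -9)–(-1, 8) with squared distance 293. The circle on this segment as diameter has centre (-2, -0.5) and r² = 293/4 = 73.25.
Check (4, -5): distance² to centre = 56.25 ≤ 73.25, so it lies inside.
All remaining points lie in this disk, and no smaller disk contains both endpoints, so this is the minimum enclosing circle.
Diameter = 2r = 2√(73.25) ≈ 17.12.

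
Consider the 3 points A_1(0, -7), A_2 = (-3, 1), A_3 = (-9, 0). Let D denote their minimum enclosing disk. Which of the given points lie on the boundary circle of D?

Side lengths²: A_1A_2² = 73, A_1A_3² = 130, A_2A_3² = 37.
Since A_1A_3² = 130 ≥ 73 + 37 = 110, the angle opposite A_1A_3 is not acute, so the smallest enclosing circle has A_1A_3 as diameter.
Centre = midpoint of A_1A_3 = (-4.5, -3.5), r² = 130/4 = 32.5.
The points at distance exactly r from the centre are A_1, A_3 — 2 points.

A_1, A_3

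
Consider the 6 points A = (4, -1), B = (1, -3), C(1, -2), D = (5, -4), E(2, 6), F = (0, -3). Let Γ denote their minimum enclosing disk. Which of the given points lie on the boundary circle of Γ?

D, E, F

The minimum enclosing circle is determined by three boundary points: D, E, F.
Their circumcentre is (319/94, 91/94) with r² = 120445/4418.
The farthest remaining point B is at distance² 94877/4418 ≤ 120445/4418.
The points at distance exactly r from the centre are D, E, F — 3 points.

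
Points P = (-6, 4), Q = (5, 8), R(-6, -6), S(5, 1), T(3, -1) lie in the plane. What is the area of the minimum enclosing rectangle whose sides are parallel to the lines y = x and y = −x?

In coordinates u = x + y, v = x − y the rectangle is axis-aligned; the map (x,y)→(u,v) scales areas by 2.
u-values: -2, 13, -12, 6, 2; range = 13 − (-12) = 25.
v-values: -10, -3, 0, 4, 4; range = 4 − (-10) = 14.
Area = (25 × 14) / 2 = 175.

175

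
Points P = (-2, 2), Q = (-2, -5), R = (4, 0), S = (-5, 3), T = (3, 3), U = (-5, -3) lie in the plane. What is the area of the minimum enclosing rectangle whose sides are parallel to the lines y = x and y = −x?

In coordinates u = x + y, v = x − y the rectangle is axis-aligned; the map (x,y)→(u,v) scales areas by 2.
u-values: 0, -7, 4, -2, 6, -8; range = 6 − (-8) = 14.
v-values: -4, 3, 4, -8, 0, -2; range = 4 − (-8) = 12.
Area = (14 × 12) / 2 = 84.

84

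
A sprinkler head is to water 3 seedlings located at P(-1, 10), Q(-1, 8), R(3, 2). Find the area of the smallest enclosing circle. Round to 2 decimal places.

62.83

Side lengths²: PQ² = 4, PR² = 80, QR² = 52.
Since PR² = 80 ≥ 52 + 4 = 56, the angle opposite PR is not acute, so the smallest enclosing circle has PR as diameter.
Centre = midpoint of PR = (1, 6), r² = 80/4 = 20.
Area = π·r² = π·20 ≈ 62.83.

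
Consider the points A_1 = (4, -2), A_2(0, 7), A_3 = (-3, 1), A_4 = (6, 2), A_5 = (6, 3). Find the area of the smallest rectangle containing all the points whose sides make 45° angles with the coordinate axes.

In coordinates u = x + y, v = x − y the rectangle is axis-aligned; the map (x,y)→(u,v) scales areas by 2.
u-values: 2, 7, -2, 8, 9; range = 9 − (-2) = 11.
v-values: 6, -7, -4, 4, 3; range = 6 − (-7) = 13.
Area = (11 × 13) / 2 = 71.5.

71.5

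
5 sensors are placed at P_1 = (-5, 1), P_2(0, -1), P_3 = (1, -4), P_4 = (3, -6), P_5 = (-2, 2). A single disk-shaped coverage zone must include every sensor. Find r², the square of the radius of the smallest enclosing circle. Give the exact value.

The farthest pair is P_1–P_4 with squared distance 113. The circle on this segment as diameter has centre (-1, -2.5) and r² = 113/4 = 28.25.
Check P_2: distance² to centre = 3.25 ≤ 28.25, so it lies inside.
All remaining points lie in this disk, and no smaller disk contains both endpoints, so this is the minimum enclosing circle.

28.25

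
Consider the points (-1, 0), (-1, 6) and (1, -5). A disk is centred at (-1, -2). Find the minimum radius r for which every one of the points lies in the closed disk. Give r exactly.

8

The required radius is the distance from (-1, -2) to the farthest point.
Squared distances: 4, 64, 13.
Maximum is 64, attained at (-1, 6).
r = √64 = 8.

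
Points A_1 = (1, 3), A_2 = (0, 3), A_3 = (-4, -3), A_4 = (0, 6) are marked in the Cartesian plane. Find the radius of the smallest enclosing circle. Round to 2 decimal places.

4.92

A smallest enclosing disk is always determined by at most three of the input points on its boundary.
The farthest pair is A_3–A_4 with squared distance 97. The circle on this segment as diameter has centre (-2, 1.5) and r² = 97/4 = 24.25.
Check A_1: distance² to centre = 11.25 ≤ 24.25, so it lies inside.
All remaining points lie in this disk, and no smaller disk contains both endpoints, so this is the minimum enclosing circle.
r = √(24.25) ≈ 4.92.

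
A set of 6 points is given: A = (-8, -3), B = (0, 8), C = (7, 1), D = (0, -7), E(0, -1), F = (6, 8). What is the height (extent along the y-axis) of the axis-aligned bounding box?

max y = 8, min y = -7, so height = 15.

15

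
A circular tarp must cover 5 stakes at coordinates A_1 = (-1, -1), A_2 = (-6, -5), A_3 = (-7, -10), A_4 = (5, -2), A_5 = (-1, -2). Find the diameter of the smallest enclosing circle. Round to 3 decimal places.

14.422

By Welzl's lemma the MEC is supported by two points (diametrically opposite) or three points (on a circumcircle).
The farthest pair is A_3–A_4 with squared distance 208. The circle on this segment as diameter has centre (-1, -6) and r² = 208/4 = 52.
Check A_1: distance² to centre = 25 ≤ 52, so it lies inside.
All remaining points lie in this disk, and no smaller disk contains both endpoints, so this is the minimum enclosing circle.
Diameter = 2r = 2√52 ≈ 14.422.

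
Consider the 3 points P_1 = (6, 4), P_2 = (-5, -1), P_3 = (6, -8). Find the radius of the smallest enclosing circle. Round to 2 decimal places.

Side lengths²: P_1P_2² = 146, P_1P_3² = 144, P_2P_3² = 170.
Since P_2P_3² = 170 < 146 + 144 = 290, the triangle is acute, so the smallest enclosing circle is the circumcircle.
Circumcentre = (23/11, -2), r² = 6205/121.
r = √(6205/121) ≈ 7.16.

7.16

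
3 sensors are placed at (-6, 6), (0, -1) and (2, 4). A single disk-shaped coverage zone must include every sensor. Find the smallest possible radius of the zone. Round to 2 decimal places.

Call the three points A, B, C in the order given.
Side lengths²: AB² = 85, AC² = 68, BC² = 29.
Since AB² = 85 < 68 + 29 = 97, the triangle is acute, so the smallest enclosing circle is the circumcircle.
Circumcentre = (-111/44, 32/11), r² = 41905/1936.
r = √(41905/1936) ≈ 4.65.

4.65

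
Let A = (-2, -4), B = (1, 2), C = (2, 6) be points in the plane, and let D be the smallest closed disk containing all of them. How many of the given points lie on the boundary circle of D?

2

Side lengths²: AB² = 45, AC² = 116, BC² = 17.
Since AC² = 116 ≥ 45 + 17 = 62, the angle opposite AC is not acute, so the smallest enclosing circle has AC as diameter.
Centre = midpoint of AC = (0, 1), r² = 116/4 = 29.
The points at distance exactly r from the centre are A, C — 2 points.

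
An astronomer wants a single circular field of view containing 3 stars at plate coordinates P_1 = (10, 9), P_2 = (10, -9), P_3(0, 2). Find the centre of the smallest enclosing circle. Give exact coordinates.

Side lengths²: P_1P_2² = 324, P_1P_3² = 149, P_2P_3² = 221.
Since P_1P_2² = 324 < 221 + 149 = 370, the triangle is acute, so the smallest enclosing circle is the circumcircle.
Circumcentre = (8.85, 0), r² = 82.3225.
Centre = (8.85, 0).

(8.85, 0)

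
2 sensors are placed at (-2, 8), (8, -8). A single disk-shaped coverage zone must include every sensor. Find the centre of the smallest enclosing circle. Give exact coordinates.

The smallest circle enclosing two points has them as diameter endpoints.
Centre = midpoint = (3, 0); r² = |(-2, 8)−(8, -8)|²/4 = 356/4 = 89.
Centre = (3, 0).

(3, 0)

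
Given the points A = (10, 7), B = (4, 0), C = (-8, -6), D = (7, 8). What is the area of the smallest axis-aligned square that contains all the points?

324

The bounding box has width 18 and height 14.
An axis-aligned square enclosing the set must have side ≥ max(width, height).
So the minimum side is max(18, 14) = 18.
Area = 18² = 324.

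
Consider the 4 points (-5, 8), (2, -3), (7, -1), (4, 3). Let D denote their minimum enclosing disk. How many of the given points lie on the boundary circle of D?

2

The farthest pair is (-5, 8)–(7, -1) with squared distance 225. The circle on this segment as diameter has centre (1, 3.5) and r² = 225/4 = 56.25.
Check (2, -3): distance² to centre = 43.25 ≤ 56.25, so it lies inside.
All remaining points lie in this disk, and no smaller disk contains both endpoints, so this is the minimum enclosing circle.
The points at distance exactly r from the centre are (-5, 8), (7, -1) — 2 points.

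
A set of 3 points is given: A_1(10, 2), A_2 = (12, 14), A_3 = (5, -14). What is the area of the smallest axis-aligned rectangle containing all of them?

196

x ranges over [5, 12], width 7.
y ranges over [-14, 14], height 28.
Area = 7 × 28 = 196.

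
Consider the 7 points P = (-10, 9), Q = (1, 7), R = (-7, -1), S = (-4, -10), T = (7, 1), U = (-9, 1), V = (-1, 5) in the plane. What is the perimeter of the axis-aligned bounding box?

Width = max x − min x = 7 − (-10) = 17.
Height = max y − min y = 9 − (-10) = 19.
Perimeter = 2(17 + 19) = 72.

72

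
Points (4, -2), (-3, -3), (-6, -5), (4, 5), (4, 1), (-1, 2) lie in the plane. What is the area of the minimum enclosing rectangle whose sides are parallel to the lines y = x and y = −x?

90

In coordinates u = x + y, v = x − y the rectangle is axis-aligned; the map (x,y)→(u,v) scales areas by 2.
u-values: 2, -6, -11, 9, 5, 1; range = 9 − (-11) = 20.
v-values: 6, 0, -1, -1, 3, -3; range = 6 − (-3) = 9.
Area = (20 × 9) / 2 = 90.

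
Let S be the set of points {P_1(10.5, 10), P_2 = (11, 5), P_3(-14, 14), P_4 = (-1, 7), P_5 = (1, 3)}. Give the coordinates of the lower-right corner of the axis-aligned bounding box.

(11, 3)

x-range [-14, 11], y-range [3, 14].
The lower-right corner is (11, 3).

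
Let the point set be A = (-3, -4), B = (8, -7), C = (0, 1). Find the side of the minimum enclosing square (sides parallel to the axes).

11

The bounding box has width 11 and height 8.
An axis-aligned square enclosing the set must have side ≥ max(width, height).
So the minimum side is max(11, 8) = 11.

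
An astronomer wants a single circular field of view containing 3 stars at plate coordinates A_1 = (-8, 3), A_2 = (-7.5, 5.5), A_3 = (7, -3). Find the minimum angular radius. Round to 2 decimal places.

Side lengths²: A_1A_2² = 6.5, A_1A_3² = 261, A_2A_3² = 282.5.
Since A_2A_3² = 282.5 ≥ 261 + 6.5 = 267.5, the angle opposite A_2A_3 is not acute, so the smallest enclosing circle has A_2A_3 as diameter.
Centre = midpoint of A_2A_3 = (-0.25, 1.25), r² = 282.5/4 = 70.625.
r = √(70.625) ≈ 8.40.

8.40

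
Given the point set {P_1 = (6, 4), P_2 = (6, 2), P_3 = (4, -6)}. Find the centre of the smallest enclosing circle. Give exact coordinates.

(5, -1)

Side lengths²: P_1P_2² = 4, P_1P_3² = 104, P_2P_3² = 68.
Since P_1P_3² = 104 ≥ 68 + 4 = 72, the angle opposite P_1P_3 is not acute, so the smallest enclosing circle has P_1P_3 as diameter.
Centre = midpoint of P_1P_3 = (5, -1), r² = 104/4 = 26.
Centre = (5, -1).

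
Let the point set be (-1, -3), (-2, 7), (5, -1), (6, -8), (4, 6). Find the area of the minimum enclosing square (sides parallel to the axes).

The bounding box has width 8 and height 15.
An axis-aligned square enclosing the set must have side ≥ max(width, height).
So the minimum side is max(8, 15) = 15.
Area = 15² = 225.

225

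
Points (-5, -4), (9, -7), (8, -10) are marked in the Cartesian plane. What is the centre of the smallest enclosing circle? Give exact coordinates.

(11/6, -113/18)

Call the three points A, B, C in the order given.
Side lengths²: AB² = 205, AC² = 205, BC² = 10.
Since AC² = 205 < 205 + 10 = 215, the triangle is acute, so the smallest enclosing circle is the circumcircle.
Circumcentre = (11/6, -113/18), r² = 8405/162.
Centre = (11/6, -113/18).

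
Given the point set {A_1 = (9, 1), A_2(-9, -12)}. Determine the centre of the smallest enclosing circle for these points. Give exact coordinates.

(0, -5.5)

The smallest circle enclosing two points has them as diameter endpoints.
Centre = midpoint = (0, -5.5); r² = |A_1A_2|²/4 = 493/4 = 123.25.
Centre = (0, -5.5).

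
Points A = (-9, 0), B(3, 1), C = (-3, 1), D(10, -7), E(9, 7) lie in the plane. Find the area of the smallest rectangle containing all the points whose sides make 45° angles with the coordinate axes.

In coordinates u = x + y, v = x − y the rectangle is axis-aligned; the map (x,y)→(u,v) scales areas by 2.
u-values: -9, 4, -2, 3, 16; range = 16 − (-9) = 25.
v-values: -9, 2, -4, 17, 2; range = 17 − (-9) = 26.
Area = (25 × 26) / 2 = 325.

325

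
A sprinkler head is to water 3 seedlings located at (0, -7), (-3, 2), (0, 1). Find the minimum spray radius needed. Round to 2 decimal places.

4.74

Call the three points A, B, C in the order given.
Side lengths²: AB² = 90, AC² = 64, BC² = 10.
Since AB² = 90 ≥ 64 + 10 = 74, the angle opposite AB is not acute, so the smallest enclosing circle has AB as diameter.
Centre = midpoint of AB = (-1.5, -2.5), r² = 90/4 = 22.5.
r = √(22.5) ≈ 4.74.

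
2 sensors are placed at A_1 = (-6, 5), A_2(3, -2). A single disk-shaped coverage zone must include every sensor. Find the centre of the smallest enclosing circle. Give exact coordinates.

(-1.5, 1.5)

The smallest circle enclosing two points has them as diameter endpoints.
Centre = midpoint = (-1.5, 1.5); r² = |A_1A_2|²/4 = 130/4 = 32.5.
Centre = (-1.5, 1.5).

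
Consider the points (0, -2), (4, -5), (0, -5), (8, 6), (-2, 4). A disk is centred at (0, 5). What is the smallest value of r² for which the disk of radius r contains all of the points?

The required radius is the distance from (0, 5) to the farthest point.
Squared distances: 49, 116, 100, 65, 5.
Maximum is 116, attained at (4, -5).

116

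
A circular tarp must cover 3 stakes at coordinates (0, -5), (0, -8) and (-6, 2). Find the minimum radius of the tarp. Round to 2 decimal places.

5.83

Call the three points A, B, C in the order given.
Side lengths²: AB² = 9, AC² = 85, BC² = 136.
Since BC² = 136 ≥ 85 + 9 = 94, the angle opposite BC is not acute, so the smallest enclosing circle has BC as diameter.
Centre = midpoint of BC = (-3, -3), r² = 136/4 = 34.
r = √34 ≈ 5.83.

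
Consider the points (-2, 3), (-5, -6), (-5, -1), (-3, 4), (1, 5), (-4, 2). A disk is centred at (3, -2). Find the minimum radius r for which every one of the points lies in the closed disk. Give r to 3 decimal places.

8.944

The required radius is the distance from (3, -2) to the farthest point.
Squared distances: 50, 80, 65, 72, 53, 65.
Maximum is 80, attained at (-5, -6).
r = √80 ≈ 8.944.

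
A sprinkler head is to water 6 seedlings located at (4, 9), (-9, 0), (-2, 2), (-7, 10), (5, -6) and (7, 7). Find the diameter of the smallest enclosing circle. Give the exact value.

20

A smallest enclosing disk is always determined by at most three of the input points on its boundary.
The farthest pair is (-7, 10)–(5, -6) with squared distance 400. The circle on this segment as diameter has centre (-1, 2) and r² = 400/4 = 100.
Check (4, 9): distance² to centre = 74 ≤ 100, so it lies inside.
All remaining points lie in this disk, and no smaller disk contains both endpoints, so this is the minimum enclosing circle.
Diameter = 2r = 2√100 = 20.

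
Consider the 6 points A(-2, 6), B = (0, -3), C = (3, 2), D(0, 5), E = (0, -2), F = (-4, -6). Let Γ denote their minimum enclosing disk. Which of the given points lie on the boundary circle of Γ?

By Welzl's lemma the MEC is supported by two points (diametrically opposite) or three points (on a circumcircle).
The minimum enclosing circle is determined by three boundary points: A, C, F.
Their circumcentre is (-93/34, -3/68) with r² = 171421/4624.
The farthest remaining point D is at distance² 152245/4624 ≤ 171421/4624.
The points at distance exactly r from the centre are A, C, F — 3 points.

A, C, F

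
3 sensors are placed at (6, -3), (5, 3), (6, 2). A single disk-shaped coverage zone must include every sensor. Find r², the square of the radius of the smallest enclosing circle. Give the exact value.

9.25

Call the three points A, B, C in the order given.
Side lengths²: AB² = 37, AC² = 25, BC² = 2.
Since AB² = 37 ≥ 25 + 2 = 27, the angle opposite AB is not acute, so the smallest enclosing circle has AB as diameter.
Centre = midpoint of AB = (5.5, 0), r² = 37/4 = 9.25.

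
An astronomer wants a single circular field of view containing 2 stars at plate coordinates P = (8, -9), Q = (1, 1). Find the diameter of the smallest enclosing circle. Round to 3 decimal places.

The smallest circle enclosing two points has them as diameter endpoints.
Centre = midpoint = (4.5, -4); r² = |PQ|²/4 = 149/4 = 37.25.
Diameter = 2r = 2√(37.25) ≈ 12.207.

12.207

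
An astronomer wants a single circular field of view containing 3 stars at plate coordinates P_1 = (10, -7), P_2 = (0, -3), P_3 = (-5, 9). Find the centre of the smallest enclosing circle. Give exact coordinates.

Side lengths²: P_1P_2² = 116, P_1P_3² = 481, P_2P_3² = 169.
Since P_1P_3² = 481 ≥ 169 + 116 = 285, the angle opposite P_1P_3 is not acute, so the smallest enclosing circle has P_1P_3 as diameter.
Centre = midpoint of P_1P_3 = (2.5, 1), r² = 481/4 = 120.25.
Centre = (2.5, 1).

(2.5, 1)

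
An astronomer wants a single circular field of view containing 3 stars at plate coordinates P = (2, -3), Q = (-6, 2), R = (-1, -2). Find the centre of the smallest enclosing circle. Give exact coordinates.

Side lengths²: PQ² = 89, PR² = 10, QR² = 41.
Since PQ² = 89 ≥ 41 + 10 = 51, the angle opposite PQ is not acute, so the smallest enclosing circle has PQ as diameter.
Centre = midpoint of PQ = (-2, -0.5), r² = 89/4 = 22.25.
Centre = (-2, -0.5).

(-2, -0.5)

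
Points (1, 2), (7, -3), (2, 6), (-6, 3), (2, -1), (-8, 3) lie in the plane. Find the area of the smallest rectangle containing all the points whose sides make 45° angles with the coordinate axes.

136.5

In coordinates u = x + y, v = x − y the rectangle is axis-aligned; the map (x,y)→(u,v) scales areas by 2.
u-values: 3, 4, 8, -3, 1, -5; range = 8 − (-5) = 13.
v-values: -1, 10, -4, -9, 3, -11; range = 10 − (-11) = 21.
Area = (13 × 21) / 2 = 136.5.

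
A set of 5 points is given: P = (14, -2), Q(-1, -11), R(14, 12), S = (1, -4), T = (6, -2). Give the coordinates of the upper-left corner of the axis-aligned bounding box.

(-1, 12)

x-range [-1, 14], y-range [-11, 12].
The upper-left corner is (-1, 12).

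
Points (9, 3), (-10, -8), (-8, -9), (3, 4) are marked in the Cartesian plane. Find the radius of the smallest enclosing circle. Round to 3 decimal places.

The minimum enclosing circle of a finite set is fixed by two of the points (as a diameter) or three (as a circumcircle).
The farthest pair is (9, 3)–(-10, -8) with squared distance 482. The circle on this segment as diameter has centre (-0.5, -2.5) and r² = 482/4 = 120.5.
Check (-8, -9): distance² to centre = 98.5 ≤ 120.5, so it lies inside.
All remaining points lie in this disk, and no smaller disk contains both endpoints, so this is the minimum enclosing circle.
r = √(120.5) ≈ 10.977.

10.977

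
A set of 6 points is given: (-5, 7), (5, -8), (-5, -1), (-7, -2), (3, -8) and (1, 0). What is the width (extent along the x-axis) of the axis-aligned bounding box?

12

max x = 5, min x = -7, so width = 12.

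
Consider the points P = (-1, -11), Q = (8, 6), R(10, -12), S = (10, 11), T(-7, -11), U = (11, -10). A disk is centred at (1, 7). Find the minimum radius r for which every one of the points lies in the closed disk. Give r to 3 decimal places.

21.024

The required radius is the distance from (1, 7) to the farthest point.
Squared distances: 328, 50, 442, 97, 388, 389.
Maximum is 442, attained at R.
r = √442 ≈ 21.024.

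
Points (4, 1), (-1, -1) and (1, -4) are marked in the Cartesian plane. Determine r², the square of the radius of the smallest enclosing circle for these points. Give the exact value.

Call the three points A, B, C in the order given.
Side lengths²: AB² = 29, AC² = 34, BC² = 13.
Since AC² = 34 < 29 + 13 = 42, the triangle is acute, so the smallest enclosing circle is the circumcircle.
Circumcentre = (75/38, -45/38), r² = 6409/722.

6409/722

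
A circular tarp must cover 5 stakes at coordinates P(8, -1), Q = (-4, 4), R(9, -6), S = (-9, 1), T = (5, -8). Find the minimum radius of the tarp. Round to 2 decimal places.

9.66

The farthest pair is R–S with squared distance 373. The circle on this segment as diameter has centre (0, -2.5) and r² = 373/4 = 93.25.
Check P: distance² to centre = 66.25 ≤ 93.25, so it lies inside.
All remaining points lie in this disk, and no smaller disk contains both endpoints, so this is the minimum enclosing circle.
r = √(93.25) ≈ 9.66.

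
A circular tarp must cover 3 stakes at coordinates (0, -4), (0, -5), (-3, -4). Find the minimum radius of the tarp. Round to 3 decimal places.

Call the three points A, B, C in the order given.
Side lengths²: AB² = 1, AC² = 9, BC² = 10.
Since BC² = 10 ≥ 9 + 1 = 10, the angle opposite BC is not acute, so the smallest enclosing circle has BC as diameter.
Centre = midpoint of BC = (-1.5, -4.5), r² = 10/4 = 2.5.
r = √(2.5) ≈ 1.581.

1.581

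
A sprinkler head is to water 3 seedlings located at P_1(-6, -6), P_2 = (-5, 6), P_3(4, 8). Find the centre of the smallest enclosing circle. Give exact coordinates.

(-1, 1)

Side lengths²: P_1P_2² = 145, P_1P_3² = 296, P_2P_3² = 85.
Since P_1P_3² = 296 ≥ 145 + 85 = 230, the angle opposite P_1P_3 is not acute, so the smallest enclosing circle has P_1P_3 as diameter.
Centre = midpoint of P_1P_3 = (-1, 1), r² = 296/4 = 74.
Centre = (-1, 1).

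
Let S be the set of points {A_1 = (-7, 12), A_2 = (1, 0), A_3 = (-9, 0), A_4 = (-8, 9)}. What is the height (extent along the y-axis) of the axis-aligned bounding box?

max y = 12, min y = 0, so height = 12.

12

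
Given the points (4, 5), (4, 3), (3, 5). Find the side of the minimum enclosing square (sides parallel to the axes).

The bounding box has width 1 and height 2.
An axis-aligned square enclosing the set must have side ≥ max(width, height).
So the minimum side is max(1, 2) = 2.

2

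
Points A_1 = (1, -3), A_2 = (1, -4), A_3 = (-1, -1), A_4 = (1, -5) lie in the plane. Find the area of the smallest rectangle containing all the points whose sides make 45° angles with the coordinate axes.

In coordinates u = x + y, v = x − y the rectangle is axis-aligned; the map (x,y)→(u,v) scales areas by 2.
u-values: -2, -3, -2, -4; range = -2 − (-4) = 2.
v-values: 4, 5, 0, 6; range = 6 − 0 = 6.
Area = (2 × 6) / 2 = 6.

6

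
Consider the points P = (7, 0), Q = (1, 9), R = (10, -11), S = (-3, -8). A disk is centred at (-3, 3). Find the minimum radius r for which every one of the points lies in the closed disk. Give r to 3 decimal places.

The required radius is the distance from (-3, 3) to the farthest point.
Squared distances: 109, 52, 365, 121.
Maximum is 365, attained at R.
r = √365 ≈ 19.105.

19.105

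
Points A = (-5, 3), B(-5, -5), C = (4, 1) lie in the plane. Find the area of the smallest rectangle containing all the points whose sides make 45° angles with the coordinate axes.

In coordinates u = x + y, v = x − y the rectangle is axis-aligned; the map (x,y)→(u,v) scales areas by 2.
u-values: -2, -10, 5; range = 5 − (-10) = 15.
v-values: -8, 0, 3; range = 3 − (-8) = 11.
Area = (15 × 11) / 2 = 82.5.

82.5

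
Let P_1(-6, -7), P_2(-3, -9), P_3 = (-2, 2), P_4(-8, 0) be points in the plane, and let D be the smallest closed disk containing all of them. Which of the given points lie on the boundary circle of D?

P_2, P_3, P_4

The minimum enclosing circle of a finite set is fixed by two of the points (as a diameter) or three (as a circumcircle).
The minimum enclosing circle is determined by three boundary points: P_2, P_3, P_4.
Their circumcentre is (-3.53125, -3.40625) with r² = 31.572265625.
The farthest remaining point P_1 is at distance² 19.009765625 ≤ 31.572265625.
The points at distance exactly r from the centre are P_2, P_3, P_4 — 3 points.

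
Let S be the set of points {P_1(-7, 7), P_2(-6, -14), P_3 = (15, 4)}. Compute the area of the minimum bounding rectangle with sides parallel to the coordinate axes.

x ranges over [-7, 15], width 22.
y ranges over [-14, 7], height 21.
Area = 22 × 21 = 462.

462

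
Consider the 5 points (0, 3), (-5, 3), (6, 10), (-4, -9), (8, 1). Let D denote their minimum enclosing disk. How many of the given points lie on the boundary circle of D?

The farthest pair is (6, 10)–(-4, -9) with squared distance 461. The circle on this segment as diameter has centre (1, 0.5) and r² = 461/4 = 115.25.
Check (0, 3): distance² to centre = 7.25 ≤ 115.25, so it lies inside.
All remaining points lie in this disk, and no smaller disk contains both endpoints, so this is the minimum enclosing circle.
The points at distance exactly r from the centre are (6, 10), (-4, -9) — 2 points.

2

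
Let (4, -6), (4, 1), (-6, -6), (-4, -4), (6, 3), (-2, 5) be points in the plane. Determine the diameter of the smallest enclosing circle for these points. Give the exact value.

The farthest pair is (-6, -6)–(6, 3) with squared distance 225. The circle on this segment as diameter has centre (0, -1.5) and r² = 225/4 = 56.25.
Check (4, -6): distance² to centre = 36.25 ≤ 56.25, so it lies inside.
All remaining points lie in this disk, and no smaller disk contains both endpoints, so this is the minimum enclosing circle.
Diameter = 2r = 2√(56.25) = 15.

15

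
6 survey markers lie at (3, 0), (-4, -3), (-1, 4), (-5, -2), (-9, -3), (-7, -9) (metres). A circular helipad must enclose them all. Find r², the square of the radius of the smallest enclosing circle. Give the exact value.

37105/722

The minimum enclosing circle of a finite set is fixed by two of the points (as a diameter) or three (as a circumcircle).
The minimum enclosing circle is determined by three boundary points: (3, 0), (-1, 4), (-7, -9).
Their circumcentre is (-139/38, -101/38) with r² = 37105/722.
The farthest remaining point (-9, -3) is at distance² 20689/722 ≤ 37105/722.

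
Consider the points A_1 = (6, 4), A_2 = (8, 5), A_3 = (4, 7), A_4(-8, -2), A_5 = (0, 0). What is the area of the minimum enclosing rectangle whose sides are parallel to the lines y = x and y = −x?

In coordinates u = x + y, v = x − y the rectangle is axis-aligned; the map (x,y)→(u,v) scales areas by 2.
u-values: 10, 13, 11, -10, 0; range = 13 − (-10) = 23.
v-values: 2, 3, -3, -6, 0; range = 3 − (-6) = 9.
Area = (23 × 9) / 2 = 103.5.

103.5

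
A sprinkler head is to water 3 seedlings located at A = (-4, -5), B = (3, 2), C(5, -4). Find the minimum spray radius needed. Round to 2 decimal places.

5.06

Side lengths²: AB² = 98, AC² = 82, BC² = 40.
Since AB² = 98 < 82 + 40 = 122, the triangle is acute, so the smallest enclosing circle is the circumcircle.
Circumcentre = (0.25, -2.25), r² = 25.625.
r = √(25.625) ≈ 5.06.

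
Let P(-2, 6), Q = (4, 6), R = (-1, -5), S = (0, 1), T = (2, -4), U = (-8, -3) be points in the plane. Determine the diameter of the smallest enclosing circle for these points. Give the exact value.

By Welzl's lemma the MEC is supported by two points (diametrically opposite) or three points (on a circumcircle).
The farthest pair is Q–U with squared distance 225. The circle on this segment as diameter has centre (-2, 1.5) and r² = 225/4 = 56.25.
Check P: distance² to centre = 20.25 ≤ 56.25, so it lies inside.
All remaining points lie in this disk, and no smaller disk contains both endpoints, so this is the minimum enclosing circle.
Diameter = 2r = 2√(56.25) = 15.

15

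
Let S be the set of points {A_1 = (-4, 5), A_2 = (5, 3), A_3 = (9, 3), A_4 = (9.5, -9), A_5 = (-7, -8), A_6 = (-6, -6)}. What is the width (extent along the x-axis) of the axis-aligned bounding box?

max x = 9.5, min x = -7, so width = 16.5.

16.5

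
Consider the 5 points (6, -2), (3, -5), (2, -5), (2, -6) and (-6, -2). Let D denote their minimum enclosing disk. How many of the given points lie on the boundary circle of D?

A smallest enclosing disk is always determined by at most three of the input points on its boundary.
The farthest pair is (6, -2)–(-6, -2) with squared distance 144. The circle on this segment as diameter has centre (0, -2) and r² = 144/4 = 36.
Check (3, -5): distance² to centre = 18 ≤ 36, so it lies inside.
All remaining points lie in this disk, and no smaller disk contains both endpoints, so this is the minimum enclosing circle.
The points at distance exactly r from the centre are (6, -2), (-6, -2) — 2 points.

2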